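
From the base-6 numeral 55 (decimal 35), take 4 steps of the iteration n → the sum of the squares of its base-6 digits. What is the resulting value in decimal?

35 = (5,5)_6 → 5² + 5² = 25 + 25 = 50
50 = (1,2,2)_6 → 1² + 2² + 2² = 1 + 4 + 4 = 9
9 = (1,3)_6 → 1² + 3² = 1 + 9 = 10
10 = (1,4)_6 → 1² + 4² = 1 + 16 = 17

17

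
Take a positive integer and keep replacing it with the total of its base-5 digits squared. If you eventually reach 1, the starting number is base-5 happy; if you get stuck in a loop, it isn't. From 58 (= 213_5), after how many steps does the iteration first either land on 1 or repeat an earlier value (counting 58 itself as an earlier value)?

58 = (2,1,3)_5 → 14
14 = (2,4)_5 → 20
20 = (4,0)_5 → 16
16 = (3,1)_5 → 10
10 = (2,0)_5 → 4
4 = (4)_5 → 16  — 16 repeats.
That took 6 steps.

6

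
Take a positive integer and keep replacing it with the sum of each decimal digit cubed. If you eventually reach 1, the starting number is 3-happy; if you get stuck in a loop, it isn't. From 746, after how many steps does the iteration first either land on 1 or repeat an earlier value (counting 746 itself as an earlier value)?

746 → 7³ + 4³ + 6³ = 343 + 64 + 216 = 623
623 → 6³ + 2³ + 3³ = 216 + 8 + 27 = 251
251 → 2³ + 5³ + 1³ = 8 + 125 + 1 = 134
134 → 1³ + 3³ + 4³ = 1 + 27 + 64 = 92
92 → 9³ + 2³ = 729 + 8 = 737
737 → 7³ + 3³ + 7³ = 343 + 27 + 343 = 713
713 → 7³ + 1³ + 3³ = 343 + 1 + 27 = 371
371 → 3³ + 7³ + 1³ = 27 + 343 + 1 = 371  — 371 repeats.
That took 8 steps.

8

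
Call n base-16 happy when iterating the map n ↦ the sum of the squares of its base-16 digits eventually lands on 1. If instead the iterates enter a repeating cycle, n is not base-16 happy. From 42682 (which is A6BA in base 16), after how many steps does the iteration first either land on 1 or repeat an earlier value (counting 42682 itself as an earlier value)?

42682 = (10,6,11,10)_16 → 10² + 6² + 11² + 10² = 100 + 36 + 121 + 100 = 357
357 = (1,6,5)_16 → 1² + 6² + 5² = 1 + 36 + 25 = 62
62 = (3,14)_16 → 3² + 14² = 9 + 196 = 205
205 = (12,13)_16 → 12² + 13² = 144 + 169 = 313
313 = (1,3,9)_16 → 1² + 3² + 9² = 1 + 9 + 81 = 91
91 = (5,11)_16 → 5² + 11² = 25 + 121 = 146
146 = (9,2)_16 → 9² + 2² = 81 + 4 = 85
85 = (5,5)_16 → 5² + 5² = 25 + 25 = 50
50 = (3,2)_16 → 3² + 2² = 9 + 4 = 13
13 = (13)_16 → 13² = 169
169 = (10,9)_16 → 10² + 9² = 100 + 81 = 181
181 = (11,5)_16 → 11² + 5² = 121 + 25 = 146  — 146 repeats.
That took 12 steps.

12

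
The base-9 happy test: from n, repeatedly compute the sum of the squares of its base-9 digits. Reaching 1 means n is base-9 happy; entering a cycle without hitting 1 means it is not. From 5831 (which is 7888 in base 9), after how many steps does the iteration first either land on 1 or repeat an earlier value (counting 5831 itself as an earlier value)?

7

5831 = (7,8,8,8)_9 → 7² + 8² + 8² + 8² = 241
241 = (2,8,7)_9 → 2² + 8² + 7² = 117
117 = (1,4,0)_9 → 1² + 4² + 0² = 17
17 = (1,8)_9 → 1² + 8² = 65
65 = (7,2)_9 → 7² + 2² = 53
53 = (5,8)_9 → 5² + 8² = 89
89 = (1,0,8)_9 → 1² + 0² + 8² = 65  — 65 repeats.
That took 7 steps.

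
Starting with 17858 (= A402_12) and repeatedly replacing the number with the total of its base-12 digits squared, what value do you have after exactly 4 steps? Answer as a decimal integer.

100

17858 = (10,4,0,2)_12 → 10² + 4² + 0² + 2² = 120
120 = (10,0)_12 → 10² + 0² = 100
100 = (8,4)_12 → 8² + 4² = 80
80 = (6,8)_12 → 6² + 8² = 100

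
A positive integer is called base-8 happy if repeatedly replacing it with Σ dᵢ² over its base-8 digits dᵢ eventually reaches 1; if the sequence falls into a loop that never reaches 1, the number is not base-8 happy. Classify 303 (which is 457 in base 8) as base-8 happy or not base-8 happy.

303 = (4,5,7)_8 → 4² + 5² + 7² = 16 + 25 + 49 = 90
90 = (1,3,2)_8 → 1² + 3² + 2² = 1 + 9 + 4 = 14
14 = (1,6)_8 → 1² + 6² = 1 + 36 = 37
37 = (4,5)_8 → 4² + 5² = 16 + 25 = 41
41 = (5,1)_8 → 5² + 1² = 25 + 1 = 26
26 = (3,2)_8 → 3² + 2² = 9 + 4 = 13
13 = (1,5)_8 → 1² + 5² = 1 + 25 = 26  — 26 already seen; the sequence cycles without reaching 1.

not base-8 happy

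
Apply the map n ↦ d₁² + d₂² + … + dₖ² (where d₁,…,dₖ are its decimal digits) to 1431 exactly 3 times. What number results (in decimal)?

34

1431 → 1² + 4² + 3² + 1² = 27
27 → 2² + 7² = 53
53 → 5² + 3² = 34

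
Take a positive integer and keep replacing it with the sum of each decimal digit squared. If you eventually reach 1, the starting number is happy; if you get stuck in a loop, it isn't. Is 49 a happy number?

49 → 97
97 → 130
130 → 10
10 → 1  — reached 1.

happy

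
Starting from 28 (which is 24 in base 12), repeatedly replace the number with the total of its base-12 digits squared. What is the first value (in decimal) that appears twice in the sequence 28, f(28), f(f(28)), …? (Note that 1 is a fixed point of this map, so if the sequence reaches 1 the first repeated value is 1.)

28 = (2,4)_12 → 2² + 4² = 20
20 = (1,8)_12 → 1² + 8² = 65
65 = (5,5)_12 → 5² + 5² = 50
50 = (4,2)_12 → 4² + 2² = 20  — 20 already appeared earlier.

20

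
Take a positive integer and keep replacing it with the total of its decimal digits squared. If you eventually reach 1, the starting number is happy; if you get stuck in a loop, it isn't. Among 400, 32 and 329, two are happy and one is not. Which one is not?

400: 400 → 16 → 37 → 58 → 89 → 145 → 42 → 20 → 4 → 16  — repeats 16 (not happy)
32: 32 → 13 → 10 → 1  — reaches 1 (happy)
329: 329 → 94 → 97 → 130 → 10 → 1  — reaches 1 (happy)

400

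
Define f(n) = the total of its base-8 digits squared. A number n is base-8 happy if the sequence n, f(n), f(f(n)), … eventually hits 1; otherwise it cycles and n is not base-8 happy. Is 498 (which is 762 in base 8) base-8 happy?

not base-8 happy

498 = (7,6,2)_8 → 7² + 6² + 2² = 49 + 36 + 4 = 89
89 = (1,3,1)_8 → 1² + 3² + 1² = 1 + 9 + 1 = 11
11 = (1,3)_8 → 1² + 3² = 1 + 9 = 10
10 = (1,2)_8 → 1² + 2² = 1 + 4 = 5
5 = (5)_8 → 5² = 25
25 = (3,1)_8 → 3² + 1² = 9 + 1 = 10  — 10 already seen; the sequence cycles without reaching 1.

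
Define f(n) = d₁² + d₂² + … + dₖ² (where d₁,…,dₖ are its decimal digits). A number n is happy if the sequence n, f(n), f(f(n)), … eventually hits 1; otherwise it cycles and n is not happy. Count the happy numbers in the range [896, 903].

896: 896 → 181 → 66 → 72 → 53 → 34 → 25 → 29 → 85 → 89 → 145 → 42 → 20 → 4 → 16 → 37 → 58 → 89  (repeats 89)
897: 897 → 194 → 98 → 145 → 42 → 20 → 4 → 16 → 37 → 58 → 89 → 145  (repeats 145)
898: 898 → 209 → 85 → 89 → 145 → 42 → 20 → 4 → 16 → 37 → 58 → 89  (repeats 89)
899: 899 → 226 → 44 → 32 → 13 → 10 → 1  (reaches 1)
900: 900 → 81 → 65 → 61 → 37 → 58 → 89 → 145 → 42 → 20 → 4 → 16 → 37  (repeats 37)
901: 901 → 82 → 68 → 100 → 1  (reaches 1)
902: 902 → 85 → 89 → 145 → 42 → 20 → 4 → 16 → 37 → 58 → 89  (repeats 89)
903: 903 → 90 → 81 → 65 → 61 → 37 → 58 → 89 → 145 → 42 → 20 → 4 → 16 → 37  (repeats 37)
happy: 899, 901

2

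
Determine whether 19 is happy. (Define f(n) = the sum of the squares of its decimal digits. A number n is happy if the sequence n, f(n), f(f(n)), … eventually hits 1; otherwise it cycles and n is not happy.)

19 → 82
82 → 68
68 → 100
100 → 1  — reached 1.

happy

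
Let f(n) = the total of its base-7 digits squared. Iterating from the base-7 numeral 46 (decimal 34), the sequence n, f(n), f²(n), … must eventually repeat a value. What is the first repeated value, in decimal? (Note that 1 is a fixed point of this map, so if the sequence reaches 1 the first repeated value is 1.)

34 = (4,6)_7 → 52
52 = (1,0,3)_7 → 10
10 = (1,3)_7 → 10  — 10 already appeared earlier.

10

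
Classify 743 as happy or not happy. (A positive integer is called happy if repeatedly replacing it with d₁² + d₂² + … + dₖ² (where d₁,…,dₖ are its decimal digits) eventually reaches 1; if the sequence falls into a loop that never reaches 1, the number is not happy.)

743 → 7² + 4² + 3² = 49 + 16 + 9 = 74
74 → 7² + 4² = 49 + 16 = 65
65 → 6² + 5² = 36 + 25 = 61
61 → 6² + 1² = 36 + 1 = 37
37 → 3² + 7² = 9 + 49 = 58
58 → 5² + 8² = 25 + 64 = 89
89 → 8² + 9² = 64 + 81 = 145
145 → 1² + 4² + 5² = 1 + 16 + 25 = 42
42 → 4² + 2² = 16 + 4 = 20
20 → 2² + 0² = 4 + 0 = 4
4 → 4² = 16
16 → 1² + 6² = 1 + 36 = 37  — 37 already seen; the sequence cycles without reaching 1.

not happy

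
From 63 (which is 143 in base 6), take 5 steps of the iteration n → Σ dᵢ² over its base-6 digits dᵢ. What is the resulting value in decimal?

63 = (1,4,3)_6 → 1² + 4² + 3² = 1 + 16 + 9 = 26
26 = (4,2)_6 → 4² + 2² = 16 + 4 = 20
20 = (3,2)_6 → 3² + 2² = 9 + 4 = 13
13 = (2,1)_6 → 2² + 1² = 4 + 1 = 5
5 = (5)_6 → 5² = 25

25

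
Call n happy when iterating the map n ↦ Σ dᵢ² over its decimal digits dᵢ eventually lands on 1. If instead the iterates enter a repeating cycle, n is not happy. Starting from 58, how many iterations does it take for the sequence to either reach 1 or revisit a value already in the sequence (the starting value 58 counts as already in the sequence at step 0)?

58 → 89
89 → 145
145 → 42
42 → 20
20 → 4
4 → 16
16 → 37
37 → 58  — 58 repeats.
That took 8 steps.

8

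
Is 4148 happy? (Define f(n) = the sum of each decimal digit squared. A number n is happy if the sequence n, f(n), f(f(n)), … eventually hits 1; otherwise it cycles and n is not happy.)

4148 → 4² + 1² + 4² + 8² = 97
97 → 9² + 7² = 130
130 → 1² + 3² + 0² = 10
10 → 1² + 0² = 1  — reached 1.

happy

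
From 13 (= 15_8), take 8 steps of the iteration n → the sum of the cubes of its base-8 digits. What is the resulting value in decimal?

434

13 = (1,5)_8 → 1³ + 5³ = 126
126 = (1,7,6)_8 → 1³ + 7³ + 6³ = 560
560 = (1,0,6,0)_8 → 1³ + 0³ + 6³ + 0³ = 217
217 = (3,3,1)_8 → 3³ + 3³ + 1³ = 55
55 = (6,7)_8 → 6³ + 7³ = 559
559 = (1,0,5,7)_8 → 1³ + 0³ + 5³ + 7³ = 469
469 = (7,2,5)_8 → 7³ + 2³ + 5³ = 476
476 = (7,3,4)_8 → 7³ + 3³ + 4³ = 434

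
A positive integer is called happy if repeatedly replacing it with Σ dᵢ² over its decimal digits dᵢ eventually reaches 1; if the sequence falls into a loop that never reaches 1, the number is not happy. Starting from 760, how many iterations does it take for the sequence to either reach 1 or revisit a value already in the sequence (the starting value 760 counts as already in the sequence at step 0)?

10

760 → 85
85 → 89
89 → 145
145 → 42
42 → 20
20 → 4
4 → 16
16 → 37
37 → 58
58 → 89  — 89 repeats.
That took 10 steps.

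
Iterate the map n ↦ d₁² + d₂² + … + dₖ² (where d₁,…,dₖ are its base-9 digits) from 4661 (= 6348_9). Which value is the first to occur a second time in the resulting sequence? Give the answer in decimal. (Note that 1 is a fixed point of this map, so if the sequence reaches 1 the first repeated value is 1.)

1

4661 = (6,3,4,8)_9 → 6² + 3² + 4² + 8² = 36 + 9 + 16 + 64 = 125
125 = (1,4,8)_9 → 1² + 4² + 8² = 1 + 16 + 64 = 81
81 = (1,0,0)_9 → 1² + 0² + 0² = 1 + 0 + 0 = 1  — reached the fixed point 1.
1 → 1, so 1 is the first repeated value.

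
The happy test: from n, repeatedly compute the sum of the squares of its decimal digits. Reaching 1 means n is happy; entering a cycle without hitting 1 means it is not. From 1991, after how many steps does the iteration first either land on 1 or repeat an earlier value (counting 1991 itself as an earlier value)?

15

1991 → 164
164 → 53
53 → 34
34 → 25
25 → 29
29 → 85
85 → 89
89 → 145
145 → 42
42 → 20
20 → 4
4 → 16
16 → 37
37 → 58
58 → 89  — 89 repeats.
That took 15 steps.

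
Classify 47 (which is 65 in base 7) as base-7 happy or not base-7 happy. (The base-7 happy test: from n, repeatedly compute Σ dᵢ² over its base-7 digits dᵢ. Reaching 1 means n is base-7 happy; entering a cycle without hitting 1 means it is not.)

47 = (6,5)_7 → 6² + 5² = 36 + 25 = 61
61 = (1,1,5)_7 → 1² + 1² + 5² = 1 + 1 + 25 = 27
27 = (3,6)_7 → 3² + 6² = 9 + 36 = 45
45 = (6,3)_7 → 6² + 3² = 36 + 9 = 45  — 45 already seen; the sequence cycles without reaching 1.

not base-7 happy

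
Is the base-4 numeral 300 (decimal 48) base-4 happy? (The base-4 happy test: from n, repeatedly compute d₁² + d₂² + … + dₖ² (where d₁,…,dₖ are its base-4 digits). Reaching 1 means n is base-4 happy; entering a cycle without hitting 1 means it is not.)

base-4 happy

48 = (3,0,0)_4 → 9
9 = (2,1)_4 → 5
5 = (1,1)_4 → 2
2 = (2)_4 → 4
4 = (1,0)_4 → 1  — reached 1.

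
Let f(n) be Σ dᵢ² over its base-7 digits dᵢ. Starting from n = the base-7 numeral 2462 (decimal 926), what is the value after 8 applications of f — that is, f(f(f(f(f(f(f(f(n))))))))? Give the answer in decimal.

16

926 = (2,4,6,2)_7 → 2² + 4² + 6² + 2² = 60
60 = (1,1,4)_7 → 1² + 1² + 4² = 18
18 = (2,4)_7 → 2² + 4² = 20
20 = (2,6)_7 → 2² + 6² = 40
40 = (5,5)_7 → 5² + 5² = 50
50 = (1,0,1)_7 → 1² + 0² + 1² = 2
2 = (2)_7 → 2² = 4
4 = (4)_7 → 4² = 16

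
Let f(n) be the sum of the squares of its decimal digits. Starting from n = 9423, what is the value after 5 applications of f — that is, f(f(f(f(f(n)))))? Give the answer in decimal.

37

9423 → 9² + 4² + 2² + 3² = 110
110 → 1² + 1² + 0² = 2
2 → 2² = 4
4 → 4² = 16
16 → 1² + 6² = 37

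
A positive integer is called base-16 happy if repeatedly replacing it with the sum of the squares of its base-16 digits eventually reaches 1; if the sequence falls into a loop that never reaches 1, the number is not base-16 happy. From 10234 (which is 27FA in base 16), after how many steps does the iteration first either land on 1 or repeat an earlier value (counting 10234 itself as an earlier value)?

11

10234 = (2,7,15,10)_16 → 2² + 7² + 15² + 10² = 378
378 = (1,7,10)_16 → 1² + 7² + 10² = 150
150 = (9,6)_16 → 9² + 6² = 117
117 = (7,5)_16 → 7² + 5² = 74
74 = (4,10)_16 → 4² + 10² = 116
116 = (7,4)_16 → 7² + 4² = 65
65 = (4,1)_16 → 4² + 1² = 17
17 = (1,1)_16 → 1² + 1² = 2
2 = (2)_16 → 2² = 4
4 = (4)_16 → 4² = 16
16 = (1,0)_16 → 1² + 0² = 1  — reached 1.
That took 11 steps.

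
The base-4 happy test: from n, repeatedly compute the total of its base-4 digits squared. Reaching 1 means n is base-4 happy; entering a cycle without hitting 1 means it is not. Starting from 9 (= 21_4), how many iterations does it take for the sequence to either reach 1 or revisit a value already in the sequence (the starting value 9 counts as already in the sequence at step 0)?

4

9 = (2,1)_4 → 2² + 1² = 4 + 1 = 5
5 = (1,1)_4 → 1² + 1² = 1 + 1 = 2
2 = (2)_4 → 2² = 4
4 = (1,0)_4 → 1² + 0² = 1 + 0 = 1  — reached 1.
That took 4 steps.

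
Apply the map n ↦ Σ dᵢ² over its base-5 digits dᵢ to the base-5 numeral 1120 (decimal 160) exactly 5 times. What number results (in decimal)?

10

160 = (1,1,2,0)_5 → 1² + 1² + 2² + 0² = 1 + 1 + 4 + 0 = 6
6 = (1,1)_5 → 1² + 1² = 1 + 1 = 2
2 = (2)_5 → 2² = 4
4 = (4)_5 → 4² = 16
16 = (3,1)_5 → 3² + 1² = 9 + 1 = 10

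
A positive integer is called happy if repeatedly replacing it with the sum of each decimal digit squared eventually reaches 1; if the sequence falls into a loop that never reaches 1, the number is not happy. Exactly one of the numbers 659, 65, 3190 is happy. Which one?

3190

659: 659 → 142 → 21 → 5 → 25 → 29 → 85 → 89 → 145 → 42 → 20 → 4 → 16 → 37 → 58 → 89  — repeats 89 (not happy)
65: 65 → 61 → 37 → 58 → 89 → 145 → 42 → 20 → 4 → 16 → 37  — repeats 37 (not happy)
3190: 3190 → 91 → 82 → 68 → 100 → 1  — reaches 1 (happy)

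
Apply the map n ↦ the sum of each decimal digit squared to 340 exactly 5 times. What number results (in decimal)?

340 → 3² + 4² + 0² = 25
25 → 2² + 5² = 29
29 → 2² + 9² = 85
85 → 8² + 5² = 89
89 → 8² + 9² = 145

145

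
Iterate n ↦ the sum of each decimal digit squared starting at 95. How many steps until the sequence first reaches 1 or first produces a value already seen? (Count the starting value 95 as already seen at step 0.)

10

95 → 9² + 5² = 106
106 → 1² + 0² + 6² = 37
37 → 3² + 7² = 58
58 → 5² + 8² = 89
89 → 8² + 9² = 145
145 → 1² + 4² + 5² = 42
42 → 4² + 2² = 20
20 → 2² + 0² = 4
4 → 4² = 16
16 → 1² + 6² = 37  — 37 repeats.
That took 10 steps.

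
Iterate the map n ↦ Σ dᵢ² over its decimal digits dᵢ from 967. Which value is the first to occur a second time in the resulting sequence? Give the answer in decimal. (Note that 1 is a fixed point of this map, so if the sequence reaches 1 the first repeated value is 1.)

967 → 9² + 6² + 7² = 166
166 → 1² + 6² + 6² = 73
73 → 7² + 3² = 58
58 → 5² + 8² = 89
89 → 8² + 9² = 145
145 → 1² + 4² + 5² = 42
42 → 4² + 2² = 20
20 → 2² + 0² = 4
4 → 4² = 16
16 → 1² + 6² = 37
37 → 3² + 7² = 58  — 58 already appeared earlier.

58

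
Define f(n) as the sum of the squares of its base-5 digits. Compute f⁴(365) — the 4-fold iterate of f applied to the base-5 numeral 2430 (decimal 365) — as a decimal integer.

365 = (2,4,3,0)_5 → 2² + 4² + 3² + 0² = 29
29 = (1,0,4)_5 → 1² + 0² + 4² = 17
17 = (3,2)_5 → 3² + 2² = 13
13 = (2,3)_5 → 2² + 3² = 13

13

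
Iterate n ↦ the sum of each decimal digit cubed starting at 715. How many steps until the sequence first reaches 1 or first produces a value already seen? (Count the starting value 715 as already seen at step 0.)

5

715 → 469
469 → 1009
1009 → 730
730 → 370
370 → 370  — 370 repeats.
That took 5 steps.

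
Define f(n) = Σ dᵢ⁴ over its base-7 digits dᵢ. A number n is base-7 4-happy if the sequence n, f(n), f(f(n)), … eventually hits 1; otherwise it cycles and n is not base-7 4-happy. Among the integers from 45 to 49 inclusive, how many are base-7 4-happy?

1

45: 45 → 1377 → 881 → 2689 → 1923 → 1507 → 913 → 609 → 707 → 97 → 2593 → 1459 → 963 → 1153 → 803 → 673 → 1923  — not base-7 4-happy
46: 46 → 1552 → 1218 → 1458 → 898 → 304 → 1378 → 1552  — not base-7 4-happy
47: 47 → 1921 → 963 → 1153 → 803 → 673 → 1923 → 1507 → 913 → 609 → 707 → 97 → 2593 → 1459 → 963  — not base-7 4-happy
48: 48 → 2592 → 1394 → 338 → 2608 → 514 → 244 → 2848 → 1314 → 1956 → 2258 → 1808 → 1938 → 2258  — not base-7 4-happy
49: 49 → 1  — base-7 4-happy
base-7 4-happy: 49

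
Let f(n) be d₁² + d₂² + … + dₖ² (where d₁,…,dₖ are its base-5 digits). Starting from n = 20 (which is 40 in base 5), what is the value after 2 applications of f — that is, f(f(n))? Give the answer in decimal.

10

20 = (4,0)_5 → 16
16 = (3,1)_5 → 10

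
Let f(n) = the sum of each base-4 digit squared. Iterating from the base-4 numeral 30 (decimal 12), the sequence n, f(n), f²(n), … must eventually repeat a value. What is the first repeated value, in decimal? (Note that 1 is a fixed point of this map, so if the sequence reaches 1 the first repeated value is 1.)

1

12 = (3,0)_4 → 3² + 0² = 9 + 0 = 9
9 = (2,1)_4 → 2² + 1² = 4 + 1 = 5
5 = (1,1)_4 → 1² + 1² = 1 + 1 = 2
2 = (2)_4 → 2² = 4
4 = (1,0)_4 → 1² + 0² = 1 + 0 = 1  — reached the fixed point 1.
1 → 1, so 1 is the first repeated value.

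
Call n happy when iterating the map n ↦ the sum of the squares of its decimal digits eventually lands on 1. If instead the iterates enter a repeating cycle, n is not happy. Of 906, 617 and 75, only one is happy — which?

617

906: 906 → 117 → 51 → 26 → 40 → 16 → 37 → 58 → 89 → 145 → 42 → 20 → 4 → 16  — repeats 16 (not happy)
617: 617 → 86 → 100 → 1  — reaches 1 (happy)
75: 75 → 74 → 65 → 61 → 37 → 58 → 89 → 145 → 42 → 20 → 4 → 16 → 37  — repeats 37 (not happy)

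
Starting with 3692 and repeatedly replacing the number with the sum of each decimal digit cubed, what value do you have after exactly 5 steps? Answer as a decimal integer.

407

3692 → 3³ + 6³ + 9³ + 2³ = 27 + 216 + 729 + 8 = 980
980 → 9³ + 8³ + 0³ = 729 + 512 + 0 = 1241
1241 → 1³ + 2³ + 4³ + 1³ = 1 + 8 + 64 + 1 = 74
74 → 7³ + 4³ = 343 + 64 = 407
407 → 4³ + 0³ + 7³ = 64 + 0 + 343 = 407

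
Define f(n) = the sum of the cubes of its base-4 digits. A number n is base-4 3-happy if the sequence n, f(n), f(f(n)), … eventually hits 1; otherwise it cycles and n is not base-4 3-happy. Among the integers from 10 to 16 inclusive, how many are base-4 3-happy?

10: 10 → 16 → 1  (reaches 1)
11: 11 → 35 → 35  (repeats 35)
12: 12 → 27 → 36 → 9 → 9  (repeats 9)
13: 13 → 28 → 28  (repeats 28)
14: 14 → 35 → 35  (repeats 35)
15: 15 → 54 → 36 → 9 → 9  (repeats 9)
16: 16 → 1  (reaches 1)
base-4 3-happy: 10, 16

2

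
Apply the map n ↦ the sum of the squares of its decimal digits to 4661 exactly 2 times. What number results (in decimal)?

145

4661 → 4² + 6² + 6² + 1² = 16 + 36 + 36 + 1 = 89
89 → 8² + 9² = 64 + 81 = 145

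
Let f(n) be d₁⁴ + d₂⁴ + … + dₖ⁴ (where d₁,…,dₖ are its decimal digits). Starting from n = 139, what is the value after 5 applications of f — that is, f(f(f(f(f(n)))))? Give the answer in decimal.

8113

139 → 1⁴ + 3⁴ + 9⁴ = 1 + 81 + 6561 = 6643
6643 → 6⁴ + 6⁴ + 4⁴ + 3⁴ = 1296 + 1296 + 256 + 81 = 2929
2929 → 2⁴ + 9⁴ + 2⁴ + 9⁴ = 16 + 6561 + 16 + 6561 = 13154
13154 → 1⁴ + 3⁴ + 1⁴ + 5⁴ + 4⁴ = 1 + 81 + 1 + 625 + 256 = 964
964 → 9⁴ + 6⁴ + 4⁴ = 6561 + 1296 + 256 = 8113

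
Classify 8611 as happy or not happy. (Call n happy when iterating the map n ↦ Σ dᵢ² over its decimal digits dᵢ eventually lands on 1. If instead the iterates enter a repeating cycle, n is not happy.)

8611 → 8² + 6² + 1² + 1² = 102
102 → 1² + 0² + 2² = 5
5 → 5² = 25
25 → 2² + 5² = 29
29 → 2² + 9² = 85
85 → 8² + 5² = 89
89 → 8² + 9² = 145
145 → 1² + 4² + 5² = 42
42 → 4² + 2² = 20
20 → 2² + 0² = 4
4 → 4² = 16
16 → 1² + 6² = 37
37 → 3² + 7² = 58
58 → 5² + 8² = 89  — 89 already seen; the sequence cycles without reaching 1.

not happy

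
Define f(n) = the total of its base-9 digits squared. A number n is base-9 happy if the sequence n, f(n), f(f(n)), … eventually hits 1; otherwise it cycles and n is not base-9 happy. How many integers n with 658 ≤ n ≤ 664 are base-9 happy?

2

658: 658 → 66 → 58 → 52 → 74 → 68 → 74  (repeats 74)
659: 659 → 69 → 85 → 17 → 65 → 53 → 89 → 65  (repeats 65)
660: 660 → 74 → 68 → 74  (repeats 74)
661: 661 → 81 → 1  (reaches 1)
662: 662 → 90 → 2 → 4 → 16 → 50 → 50  (repeats 50)
663: 663 → 101 → 9 → 1  (reaches 1)
664: 664 → 114 → 46 → 26 → 68 → 74 → 68  (repeats 68)
base-9 happy: 661, 663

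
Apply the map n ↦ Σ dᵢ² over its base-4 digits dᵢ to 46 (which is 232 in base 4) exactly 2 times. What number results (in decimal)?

2

46 = (2,3,2)_4 → 2² + 3² + 2² = 4 + 9 + 4 = 17
17 = (1,0,1)_4 → 1² + 0² + 1² = 1 + 0 + 1 = 2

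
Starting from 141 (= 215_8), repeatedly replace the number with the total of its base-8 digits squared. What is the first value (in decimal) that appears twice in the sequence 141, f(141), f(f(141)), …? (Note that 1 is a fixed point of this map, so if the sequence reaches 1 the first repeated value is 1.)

25

141 = (2,1,5)_8 → 2² + 1² + 5² = 4 + 1 + 25 = 30
30 = (3,6)_8 → 3² + 6² = 9 + 36 = 45
45 = (5,5)_8 → 5² + 5² = 25 + 25 = 50
50 = (6,2)_8 → 6² + 2² = 36 + 4 = 40
40 = (5,0)_8 → 5² + 0² = 25 + 0 = 25
25 = (3,1)_8 → 3² + 1² = 9 + 1 = 10
10 = (1,2)_8 → 1² + 2² = 1 + 4 = 5
5 = (5)_8 → 5² = 25  — 25 already appeared earlier.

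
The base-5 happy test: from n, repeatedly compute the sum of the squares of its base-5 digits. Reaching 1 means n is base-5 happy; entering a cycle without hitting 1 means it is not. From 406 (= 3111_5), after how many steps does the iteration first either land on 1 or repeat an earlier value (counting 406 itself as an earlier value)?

6

406 = (3,1,1,1)_5 → 3² + 1² + 1² + 1² = 9 + 1 + 1 + 1 = 12
12 = (2,2)_5 → 2² + 2² = 4 + 4 = 8
8 = (1,3)_5 → 1² + 3² = 1 + 9 = 10
10 = (2,0)_5 → 2² + 0² = 4 + 0 = 4
4 = (4)_5 → 4² = 16
16 = (3,1)_5 → 3² + 1² = 9 + 1 = 10  — 10 repeats.
That took 6 steps.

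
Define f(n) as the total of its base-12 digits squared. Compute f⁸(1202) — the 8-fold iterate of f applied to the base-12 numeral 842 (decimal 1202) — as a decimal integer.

34

1202 = (8,4,2)_12 → 8² + 4² + 2² = 84
84 = (7,0)_12 → 7² + 0² = 49
49 = (4,1)_12 → 4² + 1² = 17
17 = (1,5)_12 → 1² + 5² = 26
26 = (2,2)_12 → 2² + 2² = 8
8 = (8)_12 → 8² = 64
64 = (5,4)_12 → 5² + 4² = 41
41 = (3,5)_12 → 3² + 5² = 34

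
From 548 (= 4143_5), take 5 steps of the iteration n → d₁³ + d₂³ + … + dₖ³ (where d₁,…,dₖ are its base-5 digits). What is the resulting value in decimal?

28

548 = (4,1,4,3)_5 → 4³ + 1³ + 4³ + 3³ = 156
156 = (1,1,1,1)_5 → 1³ + 1³ + 1³ + 1³ = 4
4 = (4)_5 → 4³ = 64
64 = (2,2,4)_5 → 2³ + 2³ + 4³ = 80
80 = (3,1,0)_5 → 3³ + 1³ + 0³ = 28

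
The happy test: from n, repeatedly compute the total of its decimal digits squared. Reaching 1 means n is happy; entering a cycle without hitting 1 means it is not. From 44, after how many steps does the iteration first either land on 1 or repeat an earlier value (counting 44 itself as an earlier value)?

4

44 → 4² + 4² = 32
32 → 3² + 2² = 13
13 → 1² + 3² = 10
10 → 1² + 0² = 1  — reached 1.
That took 4 steps.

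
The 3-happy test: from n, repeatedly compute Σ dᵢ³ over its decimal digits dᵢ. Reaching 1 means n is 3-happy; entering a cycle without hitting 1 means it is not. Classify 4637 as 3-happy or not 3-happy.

not 3-happy

4637 → 4³ + 6³ + 3³ + 7³ = 650
650 → 6³ + 5³ + 0³ = 341
341 → 3³ + 4³ + 1³ = 92
92 → 9³ + 2³ = 737
737 → 7³ + 3³ + 7³ = 713
713 → 7³ + 1³ + 3³ = 371
371 → 3³ + 7³ + 1³ = 371  — 371 already seen; the sequence cycles without reaching 1.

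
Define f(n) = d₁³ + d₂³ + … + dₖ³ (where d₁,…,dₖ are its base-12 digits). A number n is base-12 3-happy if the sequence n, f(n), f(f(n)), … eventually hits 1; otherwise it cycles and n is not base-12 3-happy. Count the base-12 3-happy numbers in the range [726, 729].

3

726: 726 → 341 → 197 → 190 → 1028 → 856 → 1520 → 1728 → 1  — base-12 3-happy
727: 727 → 468 → 54 → 280 → 1396 → 1305 → 1458 → 1217 → 762 → 368 → 736 → 190 → 1028 → 856 → 1520 → 1728 → 1  — base-12 3-happy
728: 728 → 637 → 190 → 1028 → 856 → 1520 → 1728 → 1  — base-12 3-happy
729: 729 → 854 → 1464 → 1008 → 343 → 415 → 1351 → 1136 → 1855 → 1344 → 793 → 342 → 288 → 8 → 512 → 755 → 1464  — not base-12 3-happy
base-12 3-happy: 726, 727, 728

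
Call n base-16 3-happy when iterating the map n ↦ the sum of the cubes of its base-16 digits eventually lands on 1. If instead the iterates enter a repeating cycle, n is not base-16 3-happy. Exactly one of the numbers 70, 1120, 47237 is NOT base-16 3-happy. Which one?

70: 70 → 280 → 514 → 16 → 1  — reaches 1 (base-16 3-happy)
1120: 1120 → 280 → 514 → 16 → 1  — reaches 1 (base-16 3-happy)
47237: 47237 → 2480 → 2060 → 2240 → 2240  — repeats 2240 (not base-16 3-happy)

47237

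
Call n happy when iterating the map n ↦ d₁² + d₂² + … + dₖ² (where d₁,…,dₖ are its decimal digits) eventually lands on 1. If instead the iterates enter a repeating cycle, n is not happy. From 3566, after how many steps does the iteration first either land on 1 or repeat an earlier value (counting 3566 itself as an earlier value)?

10

3566 → 3² + 5² + 6² + 6² = 9 + 25 + 36 + 36 = 106
106 → 1² + 0² + 6² = 1 + 0 + 36 = 37
37 → 3² + 7² = 9 + 49 = 58
58 → 5² + 8² = 25 + 64 = 89
89 → 8² + 9² = 64 + 81 = 145
145 → 1² + 4² + 5² = 1 + 16 + 25 = 42
42 → 4² + 2² = 16 + 4 = 20
20 → 2² + 0² = 4 + 0 = 4
4 → 4² = 16
16 → 1² + 6² = 1 + 36 = 37  — 37 repeats.
That took 10 steps.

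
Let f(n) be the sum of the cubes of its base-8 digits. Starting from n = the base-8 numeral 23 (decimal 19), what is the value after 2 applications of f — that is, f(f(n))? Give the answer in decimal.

91

19 = (2,3)_8 → 2³ + 3³ = 35
35 = (4,3)_8 → 4³ + 3³ = 91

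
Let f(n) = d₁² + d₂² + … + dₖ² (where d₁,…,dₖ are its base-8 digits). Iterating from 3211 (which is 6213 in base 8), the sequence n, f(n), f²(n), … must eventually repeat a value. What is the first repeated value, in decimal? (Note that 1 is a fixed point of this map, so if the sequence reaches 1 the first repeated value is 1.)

25

3211 = (6,2,1,3)_8 → 6² + 2² + 1² + 3² = 36 + 4 + 1 + 9 = 50
50 = (6,2)_8 → 6² + 2² = 36 + 4 = 40
40 = (5,0)_8 → 5² + 0² = 25 + 0 = 25
25 = (3,1)_8 → 3² + 1² = 9 + 1 = 10
10 = (1,2)_8 → 1² + 2² = 1 + 4 = 5
5 = (5)_8 → 5² = 25  — 25 already appeared earlier.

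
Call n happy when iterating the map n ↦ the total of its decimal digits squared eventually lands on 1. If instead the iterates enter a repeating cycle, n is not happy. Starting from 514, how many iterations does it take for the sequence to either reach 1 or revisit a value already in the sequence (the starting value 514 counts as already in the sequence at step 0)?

9

514 → 5² + 1² + 4² = 25 + 1 + 16 = 42
42 → 4² + 2² = 16 + 4 = 20
20 → 2² + 0² = 4 + 0 = 4
4 → 4² = 16
16 → 1² + 6² = 1 + 36 = 37
37 → 3² + 7² = 9 + 49 = 58
58 → 5² + 8² = 25 + 64 = 89
89 → 8² + 9² = 64 + 81 = 145
145 → 1² + 4² + 5² = 1 + 16 + 25 = 42  — 42 repeats.
That took 9 steps.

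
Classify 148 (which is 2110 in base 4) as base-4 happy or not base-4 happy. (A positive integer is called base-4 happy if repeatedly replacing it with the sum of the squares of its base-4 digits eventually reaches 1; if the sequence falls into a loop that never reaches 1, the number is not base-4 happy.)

148 = (2,1,1,0)_4 → 2² + 1² + 1² + 0² = 6
6 = (1,2)_4 → 1² + 2² = 5
5 = (1,1)_4 → 1² + 1² = 2
2 = (2)_4 → 2² = 4
4 = (1,0)_4 → 1² + 0² = 1  — reached 1.

base-4 happy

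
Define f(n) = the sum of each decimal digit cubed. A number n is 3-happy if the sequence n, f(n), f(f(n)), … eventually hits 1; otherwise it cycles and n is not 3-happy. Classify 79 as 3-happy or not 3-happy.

79 → 7³ + 9³ = 343 + 729 = 1072
1072 → 1³ + 0³ + 7³ + 2³ = 1 + 0 + 343 + 8 = 352
352 → 3³ + 5³ + 2³ = 27 + 125 + 8 = 160
160 → 1³ + 6³ + 0³ = 1 + 216 + 0 = 217
217 → 2³ + 1³ + 7³ = 8 + 1 + 343 = 352  — 352 already seen; the sequence cycles without reaching 1.

not 3-happy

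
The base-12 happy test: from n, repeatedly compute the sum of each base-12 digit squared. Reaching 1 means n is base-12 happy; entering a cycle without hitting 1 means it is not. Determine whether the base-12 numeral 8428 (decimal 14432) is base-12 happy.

not base-12 happy

14432 = (8,4,2,8)_12 → 8² + 4² + 2² + 8² = 64 + 16 + 4 + 64 = 148
148 = (1,0,4)_12 → 1² + 0² + 4² = 1 + 0 + 16 = 17
17 = (1,5)_12 → 1² + 5² = 1 + 25 = 26
26 = (2,2)_12 → 2² + 2² = 4 + 4 = 8
8 = (8)_12 → 8² = 64
64 = (5,4)_12 → 5² + 4² = 25 + 16 = 41
41 = (3,5)_12 → 3² + 5² = 9 + 25 = 34
34 = (2,10)_12 → 2² + 10² = 4 + 100 = 104
104 = (8,8)_12 → 8² + 8² = 64 + 64 = 128
128 = (10,8)_12 → 10² + 8² = 100 + 64 = 164
164 = (1,1,8)_12 → 1² + 1² + 8² = 1 + 1 + 64 = 66
66 = (5,6)_12 → 5² + 6² = 25 + 36 = 61
61 = (5,1)_12 → 5² + 1² = 25 + 1 = 26  — 26 already seen; the sequence cycles without reaching 1.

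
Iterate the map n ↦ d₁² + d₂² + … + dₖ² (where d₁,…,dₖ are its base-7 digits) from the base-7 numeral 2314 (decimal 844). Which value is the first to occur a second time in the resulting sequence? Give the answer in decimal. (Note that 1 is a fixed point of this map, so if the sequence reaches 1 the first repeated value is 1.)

2

844 = (2,3,1,4)_7 → 2² + 3² + 1² + 4² = 30
30 = (4,2)_7 → 4² + 2² = 20
20 = (2,6)_7 → 2² + 6² = 40
40 = (5,5)_7 → 5² + 5² = 50
50 = (1,0,1)_7 → 1² + 0² + 1² = 2
2 = (2)_7 → 2² = 4
4 = (4)_7 → 4² = 16
16 = (2,2)_7 → 2² + 2² = 8
8 = (1,1)_7 → 1² + 1² = 2  — 2 already appeared earlier.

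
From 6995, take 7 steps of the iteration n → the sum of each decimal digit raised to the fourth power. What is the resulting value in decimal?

6995 → 6⁴ + 9⁴ + 9⁴ + 5⁴ = 15043
15043 → 1⁴ + 5⁴ + 0⁴ + 4⁴ + 3⁴ = 963
963 → 9⁴ + 6⁴ + 3⁴ = 7938
7938 → 7⁴ + 9⁴ + 3⁴ + 8⁴ = 13139
13139 → 1⁴ + 3⁴ + 1⁴ + 3⁴ + 9⁴ = 6725
6725 → 6⁴ + 7⁴ + 2⁴ + 5⁴ = 4338
4338 → 4⁴ + 3⁴ + 3⁴ + 8⁴ = 4514

4514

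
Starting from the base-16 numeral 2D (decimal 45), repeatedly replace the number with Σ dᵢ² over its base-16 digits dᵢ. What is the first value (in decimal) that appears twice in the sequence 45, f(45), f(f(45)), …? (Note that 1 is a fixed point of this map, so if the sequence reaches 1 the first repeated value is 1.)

45 = (2,13)_16 → 173
173 = (10,13)_16 → 269
269 = (1,0,13)_16 → 170
170 = (10,10)_16 → 200
200 = (12,8)_16 → 208
208 = (13,0)_16 → 169
169 = (10,9)_16 → 181
181 = (11,5)_16 → 146
146 = (9,2)_16 → 85
85 = (5,5)_16 → 50
50 = (3,2)_16 → 13
13 = (13)_16 → 169  — 169 already appeared earlier.

169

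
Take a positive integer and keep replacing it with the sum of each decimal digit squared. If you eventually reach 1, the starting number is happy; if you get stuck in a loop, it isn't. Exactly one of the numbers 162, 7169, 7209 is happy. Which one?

7169

162: 162 → 41 → 17 → 50 → 25 → 29 → 85 → 89 → 145 → 42 → 20 → 4 → 16 → 37 → 58 → 89  — repeats 89 (not happy)
7169: 7169 → 167 → 86 → 100 → 1  — reaches 1 (happy)
7209: 7209 → 134 → 26 → 40 → 16 → 37 → 58 → 89 → 145 → 42 → 20 → 4 → 16  — repeats 16 (not happy)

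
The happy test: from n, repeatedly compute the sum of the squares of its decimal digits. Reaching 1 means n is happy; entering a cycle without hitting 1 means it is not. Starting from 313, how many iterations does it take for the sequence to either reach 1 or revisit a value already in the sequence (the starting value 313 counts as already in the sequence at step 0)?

5

313 → 3² + 1² + 3² = 19
19 → 1² + 9² = 82
82 → 8² + 2² = 68
68 → 6² + 8² = 100
100 → 1² + 0² + 0² = 1  — reached 1.
That took 5 steps.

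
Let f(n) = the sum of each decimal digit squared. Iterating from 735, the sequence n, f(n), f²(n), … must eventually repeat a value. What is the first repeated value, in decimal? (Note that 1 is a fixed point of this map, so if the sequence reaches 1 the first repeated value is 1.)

735 → 7² + 3² + 5² = 49 + 9 + 25 = 83
83 → 8² + 3² = 64 + 9 = 73
73 → 7² + 3² = 49 + 9 = 58
58 → 5² + 8² = 25 + 64 = 89
89 → 8² + 9² = 64 + 81 = 145
145 → 1² + 4² + 5² = 1 + 16 + 25 = 42
42 → 4² + 2² = 16 + 4 = 20
20 → 2² + 0² = 4 + 0 = 4
4 → 4² = 16
16 → 1² + 6² = 1 + 36 = 37
37 → 3² + 7² = 9 + 49 = 58  — 58 already appeared earlier.

58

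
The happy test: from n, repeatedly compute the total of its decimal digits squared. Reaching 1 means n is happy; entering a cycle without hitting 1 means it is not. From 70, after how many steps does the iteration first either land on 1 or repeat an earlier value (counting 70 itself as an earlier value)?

5

70 → 7² + 0² = 49
49 → 4² + 9² = 97
97 → 9² + 7² = 130
130 → 1² + 3² + 0² = 10
10 → 1² + 0² = 1  — reached 1.
That took 5 steps.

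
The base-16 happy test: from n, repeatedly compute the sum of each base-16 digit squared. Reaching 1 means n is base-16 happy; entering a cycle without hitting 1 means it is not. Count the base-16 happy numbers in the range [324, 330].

4

324: 324 → 33 → 5 → 25 → 82 → 29 → 170 → 200 → 208 → 169 → 181 → 146 → 85 → 50 → 13 → 169  (repeats 169)
325: 325 → 42 → 104 → 100 → 52 → 25 → 82 → 29 → 170 → 200 → 208 → 169 → 181 → 146 → 85 → 50 → 13 → 169  (repeats 169)
326: 326 → 53 → 34 → 8 → 64 → 16 → 1  (reaches 1)
327: 327 → 66 → 20 → 17 → 2 → 4 → 16 → 1  (reaches 1)
328: 328 → 81 → 26 → 101 → 61 → 178 → 125 → 218 → 269 → 170 → 200 → 208 → 169 → 181 → 146 → 85 → 50 → 13 → 169  (repeats 169)
329: 329 → 98 → 40 → 68 → 32 → 4 → 16 → 1  (reaches 1)
330: 330 → 117 → 74 → 116 → 65 → 17 → 2 → 4 → 16 → 1  (reaches 1)
base-16 happy: 326, 327, 329, 330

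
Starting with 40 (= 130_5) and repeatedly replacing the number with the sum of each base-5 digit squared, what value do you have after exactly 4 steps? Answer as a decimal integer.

10

40 = (1,3,0)_5 → 1² + 3² + 0² = 10
10 = (2,0)_5 → 2² + 0² = 4
4 = (4)_5 → 4² = 16
16 = (3,1)_5 → 3² + 1² = 10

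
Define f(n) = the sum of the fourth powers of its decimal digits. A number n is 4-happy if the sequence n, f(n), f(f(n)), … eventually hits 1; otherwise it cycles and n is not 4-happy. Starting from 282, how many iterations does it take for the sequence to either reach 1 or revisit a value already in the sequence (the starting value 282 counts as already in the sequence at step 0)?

282 → 2⁴ + 8⁴ + 2⁴ = 16 + 4096 + 16 = 4128
4128 → 4⁴ + 1⁴ + 2⁴ + 8⁴ = 256 + 1 + 16 + 4096 = 4369
4369 → 4⁴ + 3⁴ + 6⁴ + 9⁴ = 256 + 81 + 1296 + 6561 = 8194
8194 → 8⁴ + 1⁴ + 9⁴ + 4⁴ = 4096 + 1 + 6561 + 256 = 10914
10914 → 1⁴ + 0⁴ + 9⁴ + 1⁴ + 4⁴ = 1 + 0 + 6561 + 1 + 256 = 6819
6819 → 6⁴ + 8⁴ + 1⁴ + 9⁴ = 1296 + 4096 + 1 + 6561 = 11954
11954 → 1⁴ + 1⁴ + 9⁴ + 5⁴ + 4⁴ = 1 + 1 + 6561 + 625 + 256 = 7444
7444 → 7⁴ + 4⁴ + 4⁴ + 4⁴ = 2401 + 256 + 256 + 256 = 3169
3169 → 3⁴ + 1⁴ + 6⁴ + 9⁴ = 81 + 1 + 1296 + 6561 = 7939
7939 → 7⁴ + 9⁴ + 3⁴ + 9⁴ = 2401 + 6561 + 81 + 6561 = 15604
15604 → 1⁴ + 5⁴ + 6⁴ + 0⁴ + 4⁴ = 1 + 625 + 1296 + 0 + 256 = 2178
2178 → 2⁴ + 1⁴ + 7⁴ + 8⁴ = 16 + 1 + 2401 + 4096 = 6514
6514 → 6⁴ + 5⁴ + 1⁴ + 4⁴ = 1296 + 625 + 1 + 256 = 2178  — 2178 repeats.
That took 13 steps.

13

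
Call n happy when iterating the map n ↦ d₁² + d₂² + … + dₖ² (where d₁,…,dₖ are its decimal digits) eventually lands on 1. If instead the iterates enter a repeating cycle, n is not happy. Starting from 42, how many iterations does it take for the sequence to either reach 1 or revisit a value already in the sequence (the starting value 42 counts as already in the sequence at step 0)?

42 → 4² + 2² = 16 + 4 = 20
20 → 2² + 0² = 4 + 0 = 4
4 → 4² = 16
16 → 1² + 6² = 1 + 36 = 37
37 → 3² + 7² = 9 + 49 = 58
58 → 5² + 8² = 25 + 64 = 89
89 → 8² + 9² = 64 + 81 = 145
145 → 1² + 4² + 5² = 1 + 16 + 25 = 42  — 42 repeats.
That took 8 steps.

8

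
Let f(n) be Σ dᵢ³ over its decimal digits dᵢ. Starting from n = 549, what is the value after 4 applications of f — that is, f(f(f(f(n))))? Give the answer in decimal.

549 → 5³ + 4³ + 9³ = 125 + 64 + 729 = 918
918 → 9³ + 1³ + 8³ = 729 + 1 + 512 = 1242
1242 → 1³ + 2³ + 4³ + 2³ = 1 + 8 + 64 + 8 = 81
81 → 8³ + 1³ = 512 + 1 = 513

513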